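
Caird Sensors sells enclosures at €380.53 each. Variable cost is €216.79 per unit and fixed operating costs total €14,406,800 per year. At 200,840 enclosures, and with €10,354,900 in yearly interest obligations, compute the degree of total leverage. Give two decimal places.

At 200,840 units, contribution = 200,840 × €163.74 = €32,885,541.60.
Subtracting fixed costs: EBIT = €32,885,541.60 − €14,406,800 = €18,478,741.60. Interest = €10,354,900.00, so EBIT − I = €8,123,841.60.
DCL = contribution ÷ (EBIT − I) = €32,885,541.60 ÷ €8,123,841.60 = 4.0480.

4.05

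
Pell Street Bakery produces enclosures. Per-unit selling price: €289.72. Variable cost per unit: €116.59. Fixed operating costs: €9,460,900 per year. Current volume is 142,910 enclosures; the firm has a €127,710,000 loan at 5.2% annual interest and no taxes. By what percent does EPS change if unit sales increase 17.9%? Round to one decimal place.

+51.3%

Total contribution margin = 142,910 × €173.13 = €24,742,008.30.
EBIT = €24,742,008.30 − €9,460,900 = €15,281,108.30.
Interest = €6,640,920.00, so EBIT − I = €8,640,188.30.
DCL = total CM / (EBIT − I) = €24,742,008.30 / €8,640,188.30 = 2.8636.
EPS therefore changes by 2.8636 × (+17.9%) = +51.3%.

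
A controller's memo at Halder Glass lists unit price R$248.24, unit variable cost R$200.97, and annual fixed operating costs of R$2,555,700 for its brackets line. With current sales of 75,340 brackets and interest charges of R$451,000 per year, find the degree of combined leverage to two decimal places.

Total contribution margin = 75,340 × R$47.27 = R$3,561,321.80.
EBIT = R$3,561,321.80 − R$2,555,700 = R$1,005,621.80. Interest = R$451,000.00, so EBIT − I = R$554,621.80.
Degree of total leverage = total CM / (EBIT − interest) = R$3,561,321.80 / R$554,621.80 = 6.4212.

6.42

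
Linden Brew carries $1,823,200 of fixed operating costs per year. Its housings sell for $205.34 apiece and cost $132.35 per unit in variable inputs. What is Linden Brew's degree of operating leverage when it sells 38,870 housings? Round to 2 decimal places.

At 38,870 units, contribution = 38,870 × $72.99 = $2,837,121.30.
Subtracting fixed costs: EBIT = $2,837,121.30 − $1,823,200 = $1,013,921.30.
Degree of operating leverage = $2,837,121.30 / $1,013,921.30 = 2.7982.

2.80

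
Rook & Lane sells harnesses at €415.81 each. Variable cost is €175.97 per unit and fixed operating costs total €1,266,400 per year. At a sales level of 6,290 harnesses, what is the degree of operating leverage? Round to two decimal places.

6.23

At 6,290 units, contribution = 6,290 × €239.84 = €1,508,593.60.
EBIT = €1,508,593.60 − €1,266,400 = €242,193.60.
So DOL = total CM / EBIT = €1,508,593.60 / €242,193.60 = 6.2289.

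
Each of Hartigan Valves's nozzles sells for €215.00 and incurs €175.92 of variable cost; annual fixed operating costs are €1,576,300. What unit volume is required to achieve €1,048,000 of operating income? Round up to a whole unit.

67,152 nozzles

Contribution margin per unit = €215.00 − €175.92 = €39.08.
Units = (FC + target) / CM = (€1,576,300 + €1,048,000) / €39.08 = 67,152.00, so 67,152 nozzles.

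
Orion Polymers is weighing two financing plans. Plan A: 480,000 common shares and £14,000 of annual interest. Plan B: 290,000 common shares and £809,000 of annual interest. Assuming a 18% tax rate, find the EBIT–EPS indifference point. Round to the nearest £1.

Set EPS_A = EPS_B: (EBIT − £14,000)(1 − 0.18) ÷ 480,000 = (EBIT − £809,000)(1 − 0.18) ÷ 290,000.
Cancelling (1 − t) and cross-multiplying: 290,000·(EBIT − 14,000) = 480,000·(EBIT − 809,000).
EBIT × (480,000 − 290,000) = 809,000 × 480,000 − 14,000 × 290,000 = 384,260,000,000, so EBIT = 384,260,000,000 ÷ 190,000 = 2,022,421.05.

£2,022,421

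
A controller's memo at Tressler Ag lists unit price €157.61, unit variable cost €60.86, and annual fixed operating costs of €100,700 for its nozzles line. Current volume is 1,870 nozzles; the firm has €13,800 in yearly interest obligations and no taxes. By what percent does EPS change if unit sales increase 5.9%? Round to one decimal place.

At 1,870 units, contribution = 1,870 × €96.75 = €180,922.50.
Operating income = contribution − fixed costs = €180,922.50 − €100,700 = €80,222.50.
Interest = €13,800.00, so EBIT − I = €66,422.50.
DCL = total CM / (EBIT − I) = €180,922.50 / €66,422.50 = 2.7238.
EPS therefore changes by 2.7238 × (+5.9%) = +16.1%.

+16.1%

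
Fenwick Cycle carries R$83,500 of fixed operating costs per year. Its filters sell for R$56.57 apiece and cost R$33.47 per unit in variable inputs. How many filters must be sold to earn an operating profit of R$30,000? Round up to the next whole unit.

Unit CM = price − variable cost = R$56.57 − R$33.47 = R$23.10.
Units = (FC + target) / CM = (R$83,500 + R$30,000) / R$23.10 = 4,913.42, so 4,914 filters.

4,914 filters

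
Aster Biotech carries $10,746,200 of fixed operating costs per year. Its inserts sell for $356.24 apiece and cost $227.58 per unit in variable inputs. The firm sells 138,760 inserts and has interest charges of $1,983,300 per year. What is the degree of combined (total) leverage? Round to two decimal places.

3.48

Total contribution margin = 138,760 × $128.66 = $17,852,861.60.
EBIT = $17,852,861.60 − $10,746,200 = $7,106,661.60. Interest = $1,983,300.00, so EBIT − I = $5,123,361.60.
DCL = contribution ÷ (EBIT − I) = $17,852,861.60 ÷ $5,123,361.60 = 3.4846.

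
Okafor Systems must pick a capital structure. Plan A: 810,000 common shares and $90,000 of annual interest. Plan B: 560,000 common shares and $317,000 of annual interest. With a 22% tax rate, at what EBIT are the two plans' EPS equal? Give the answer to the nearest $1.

Set EPS_A = EPS_B: (EBIT − $90,000)(1 − 0.22) ÷ 810,000 = (EBIT − $317,000)(1 − 0.22) ÷ 560,000.
Cancelling (1 − t) and cross-multiplying: 560,000·(EBIT − 90,000) = 810,000·(EBIT − 317,000).
Solving, EBIT = (317,000·810,000 − 90,000·560,000) / (810,000 − 560,000) = 206,370,000,000 / 250,000 = 825,480.00.

$825,480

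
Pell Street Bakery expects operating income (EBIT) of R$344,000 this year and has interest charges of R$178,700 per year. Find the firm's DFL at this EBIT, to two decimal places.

Interest = R$178,700.00.
Degree of financial leverage = EBIT / (EBIT − interest) = R$344,000 / R$165,300.00 = 2.0811.

2.08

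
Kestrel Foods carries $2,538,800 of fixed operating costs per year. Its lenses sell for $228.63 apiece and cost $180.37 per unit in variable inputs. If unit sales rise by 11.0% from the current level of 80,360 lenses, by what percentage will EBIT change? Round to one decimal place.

At 80,360 units, contribution = 80,360 × $48.26 = $3,878,173.60.
Subtracting fixed costs: EBIT = $3,878,173.60 − $2,538,800 = $1,339,373.60.
Degree of operating leverage = $3,878,173.60 / $1,339,373.60 = 2.8955.
So EBIT moves 2.8955 × (+11.0%) = +31.9%.

+31.9%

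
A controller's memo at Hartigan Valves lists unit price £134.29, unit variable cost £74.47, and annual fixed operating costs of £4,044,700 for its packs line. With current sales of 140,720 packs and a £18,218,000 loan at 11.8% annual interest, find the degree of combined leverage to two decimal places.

At 140,720 units, contribution = 140,720 × £59.82 = £8,417,870.40.
Subtracting fixed costs: EBIT = £8,417,870.40 − £4,044,700 = £4,373,170.40. Interest = £2,149,724.00.
DOL = £8,417,870.40 ÷ £4,373,170.40 = 1.9249; DFL = £4,373,170.40 ÷ £2,223,446.40 = 1.9668.
Combined leverage = 1.9249 × 1.9668 = 3.7859.

3.79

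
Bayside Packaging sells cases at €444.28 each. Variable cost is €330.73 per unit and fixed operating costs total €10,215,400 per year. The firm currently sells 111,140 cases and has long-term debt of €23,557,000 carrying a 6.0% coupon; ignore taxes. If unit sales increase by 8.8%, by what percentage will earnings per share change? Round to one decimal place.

+112.0%

Total contribution margin = 111,140 × €113.55 = €12,619,947.00.
Operating income = contribution − fixed costs = €12,619,947.00 − €10,215,400 = €2,404,547.00.
After interest of €1,413,420.00, pre-tax earnings = €991,127.00.
Degree of combined leverage = contribution ÷ (EBIT − I) = €12,619,947.00 ÷ €991,127.00 = 12.7329.
%ΔEPS = DCL × %ΔSales = 12.7329 × +8.8% = +112.0%.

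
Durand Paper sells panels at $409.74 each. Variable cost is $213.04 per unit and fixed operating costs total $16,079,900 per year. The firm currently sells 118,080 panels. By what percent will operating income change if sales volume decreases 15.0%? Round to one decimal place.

-48.8%

Total contribution margin = 118,080 × $196.70 = $23,226,336.00.
EBIT = $23,226,336.00 − $16,079,900 = $7,146,436.00.
Degree of operating leverage = $23,226,336.00 / $7,146,436.00 = 3.2501.
So EBIT moves 3.2501 × (-15.0%) = -48.8%.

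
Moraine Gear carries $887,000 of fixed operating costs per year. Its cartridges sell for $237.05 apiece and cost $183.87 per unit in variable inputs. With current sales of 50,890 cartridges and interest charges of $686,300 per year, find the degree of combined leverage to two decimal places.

Contribution at this volume is 50,890 × $53.18 = $2,706,330.20.
Operating income = contribution − fixed costs = $2,706,330.20 − $887,000 = $1,819,330.20. Interest = $686,300.00, so EBIT − I = $1,133,030.20.
Degree of total leverage = total CM / (EBIT − interest) = $2,706,330.20 / $1,133,030.20 = 2.3886.

2.39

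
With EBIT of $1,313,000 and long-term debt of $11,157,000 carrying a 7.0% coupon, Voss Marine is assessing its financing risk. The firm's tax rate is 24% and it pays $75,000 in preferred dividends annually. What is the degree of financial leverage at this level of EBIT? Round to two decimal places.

3.03

Interest = $780,990.00.
Pre-tax preferred-dividend burden = $75,000 ÷ (1 − 0.24) = $98,684.21.
DFL = EBIT ÷ [EBIT − I − D_p/(1−t)] = $1,313,000 ÷ [$1,313,000 − $780,990.00 − $98,684.21] = $1,313,000 ÷ $433,325.79 = 3.0301.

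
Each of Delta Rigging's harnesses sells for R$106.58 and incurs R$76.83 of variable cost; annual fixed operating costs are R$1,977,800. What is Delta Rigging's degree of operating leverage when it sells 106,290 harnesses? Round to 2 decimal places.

Contribution at this volume is 106,290 × R$29.75 = R$3,162,127.50.
EBIT = R$3,162,127.50 − R$1,977,800 = R$1,184,327.50.
So DOL = total CM / EBIT = R$3,162,127.50 / R$1,184,327.50 = 2.6700.

2.67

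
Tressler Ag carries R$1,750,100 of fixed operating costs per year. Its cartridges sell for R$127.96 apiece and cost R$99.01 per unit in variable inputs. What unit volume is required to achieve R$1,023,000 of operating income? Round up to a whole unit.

95,790 cartridges

Contribution margin per unit = R$127.96 − R$99.01 = R$28.95.
Units = (FC + target) / CM = (R$1,750,100 + R$1,023,000) / R$28.95 = 95,789.29, so 95,790 cartridges.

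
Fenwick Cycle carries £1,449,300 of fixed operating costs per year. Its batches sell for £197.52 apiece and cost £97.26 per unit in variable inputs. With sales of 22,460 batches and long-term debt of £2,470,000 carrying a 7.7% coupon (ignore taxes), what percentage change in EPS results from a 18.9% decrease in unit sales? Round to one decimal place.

At 22,460 units, contribution = 22,460 × £100.26 = £2,251,839.60.
Subtracting fixed costs: EBIT = £2,251,839.60 − £1,449,300 = £802,539.60.
After interest of £190,190.00, pre-tax earnings = £612,349.60.
Degree of combined leverage = contribution ÷ (EBIT − I) = £2,251,839.60 ÷ £612,349.60 = 3.6774.
EPS therefore changes by 3.6774 × (-18.9%) = -69.5%.

-69.5%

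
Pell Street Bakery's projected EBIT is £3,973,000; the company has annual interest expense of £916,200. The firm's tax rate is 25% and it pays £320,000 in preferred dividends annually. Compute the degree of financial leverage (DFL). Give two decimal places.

Annual interest charges come to £916,200.00.
Pre-tax preferred-dividend burden = £320,000 ÷ (1 − 0.25) = £426,666.67.
DFL = EBIT ÷ [EBIT − I − D_p/(1−t)] = £3,973,000 ÷ [£3,973,000 − £916,200.00 − £426,666.67] = £3,973,000 ÷ £2,630,133.33 = 1.5106.

1.51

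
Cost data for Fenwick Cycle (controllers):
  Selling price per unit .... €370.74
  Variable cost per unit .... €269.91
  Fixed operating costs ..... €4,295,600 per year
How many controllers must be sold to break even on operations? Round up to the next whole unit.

Unit CM = price − variable cost = €370.74 − €269.91 = €100.83.
Break-even Q = €4,295,600 / €100.83 = 42,602.40 → 42,603 controllers.

42,603 controllers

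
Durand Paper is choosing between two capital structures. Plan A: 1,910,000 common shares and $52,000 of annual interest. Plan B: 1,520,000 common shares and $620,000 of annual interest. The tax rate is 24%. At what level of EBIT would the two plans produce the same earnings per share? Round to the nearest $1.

$2,833,744

Set EPS_A = EPS_B: (EBIT − $52,000)(1 − 0.24) ÷ 1,910,000 = (EBIT − $620,000)(1 − 0.24) ÷ 1,520,000.
Cancelling (1 − t) and cross-multiplying: 1,520,000·(EBIT − 52,000) = 1,910,000·(EBIT − 620,000).
EBIT × (1,910,000 − 1,520,000) = 620,000 × 1,910,000 − 52,000 × 1,520,000 = 1,105,160,000,000, so EBIT = 1,105,160,000,000 ÷ 390,000 = 2,833,743.59.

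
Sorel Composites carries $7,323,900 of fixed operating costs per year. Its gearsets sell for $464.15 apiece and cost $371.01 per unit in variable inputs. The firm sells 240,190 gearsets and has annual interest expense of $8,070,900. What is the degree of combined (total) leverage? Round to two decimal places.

Total contribution margin = 240,190 × $93.14 = $22,371,296.60.
Operating income = contribution − fixed costs = $22,371,296.60 − $7,323,900 = $15,047,396.60. Interest = $8,070,900.00, so EBIT − I = $6,976,496.60.
DCL = contribution ÷ (EBIT − I) = $22,371,296.60 ÷ $6,976,496.60 = 3.2067.

3.21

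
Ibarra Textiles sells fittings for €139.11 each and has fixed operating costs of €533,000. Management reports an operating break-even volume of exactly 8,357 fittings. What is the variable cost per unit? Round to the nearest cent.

€75.33

At break-even, FC = Q × (P − VC), so P − VC = €533,000 ÷ 8,357 = €63.7789.
Variable cost per unit = €139.11 − €63.7789 = €75.33.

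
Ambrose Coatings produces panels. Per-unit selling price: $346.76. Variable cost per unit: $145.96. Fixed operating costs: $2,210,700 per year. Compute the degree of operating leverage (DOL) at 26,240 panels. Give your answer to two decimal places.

At 26,240 units, contribution = 26,240 × $200.80 = $5,268,992.00.
Operating income = contribution − fixed costs = $5,268,992.00 − $2,210,700 = $3,058,292.00.
So DOL = total CM / EBIT = $5,268,992.00 / $3,058,292.00 = 1.7229.

1.72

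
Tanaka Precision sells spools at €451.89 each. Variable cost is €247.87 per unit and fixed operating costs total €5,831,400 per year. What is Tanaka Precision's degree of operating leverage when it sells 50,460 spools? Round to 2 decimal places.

2.31

Contribution at this volume is 50,460 × €204.02 = €10,294,849.20.
EBIT = €10,294,849.20 − €5,831,400 = €4,463,449.20.
DOL = contribution ÷ EBIT = €10,294,849.20 ÷ €4,463,449.20 = 2.3065.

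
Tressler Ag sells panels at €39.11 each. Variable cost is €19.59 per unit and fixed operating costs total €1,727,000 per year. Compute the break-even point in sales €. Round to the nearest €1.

€3,460,193

CM per unit = €39.11 − €19.59 = €19.52; CM ratio = €19.52 / €39.11 = 0.4991.
Break-even revenue = fixed costs × price ÷ CM = €1,727,000 × €39.11 ÷ €19.52 = €3,460,193.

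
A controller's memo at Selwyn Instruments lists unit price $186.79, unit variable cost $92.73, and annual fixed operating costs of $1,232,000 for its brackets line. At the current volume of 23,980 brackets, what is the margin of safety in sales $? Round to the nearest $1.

Unit CM = price − variable cost = $186.79 − $92.73 = $94.06. Break-even units = $1,232,000 ÷ $94.06 = 13,098.02; break-even revenue = 13,098.02 × $186.79 = $2,446,579.63.
Actual sales revenue = 23,980 × $186.79 = $4,479,224.20.
Margin of safety = $4,479,224.20 − $2,446,579.63 = $2,032,645.

$2,032,645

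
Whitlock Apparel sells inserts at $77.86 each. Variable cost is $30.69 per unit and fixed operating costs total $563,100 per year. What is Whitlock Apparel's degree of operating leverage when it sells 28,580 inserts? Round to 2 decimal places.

1.72

Total contribution margin = 28,580 × $47.17 = $1,348,118.60.
Subtracting fixed costs: EBIT = $1,348,118.60 − $563,100 = $785,018.60.
Degree of operating leverage = $1,348,118.60 / $785,018.60 = 1.7173.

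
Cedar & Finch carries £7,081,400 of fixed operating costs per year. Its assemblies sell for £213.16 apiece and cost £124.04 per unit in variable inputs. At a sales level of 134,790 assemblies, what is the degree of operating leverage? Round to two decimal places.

Total contribution margin = 134,790 × £89.12 = £12,012,484.80.
EBIT = £12,012,484.80 − £7,081,400 = £4,931,084.80.
So DOL = total CM / EBIT = £12,012,484.80 / £4,931,084.80 = 2.4361.

2.44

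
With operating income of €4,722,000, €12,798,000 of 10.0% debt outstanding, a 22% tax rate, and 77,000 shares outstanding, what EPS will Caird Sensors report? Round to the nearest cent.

€34.87

Interest = €1,279,800.00, so EBT = €4,722,000 − €1,279,800.00 = €3,442,200.00.
Net income = €3,442,200.00 × (1 − 0.22) = €2,684,916.00.
Per share: €2,684,916.00 / 77,000 shares = €34.87.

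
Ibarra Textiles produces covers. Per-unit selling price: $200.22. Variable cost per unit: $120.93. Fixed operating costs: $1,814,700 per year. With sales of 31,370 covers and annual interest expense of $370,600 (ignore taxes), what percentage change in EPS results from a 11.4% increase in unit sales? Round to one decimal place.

At 31,370 units, contribution = 31,370 × $79.29 = $2,487,327.30.
Subtracting fixed costs: EBIT = $2,487,327.30 − $1,814,700 = $672,627.30.
After interest of $370,600.00, pre-tax earnings = $302,027.30.
DCL = total CM / (EBIT − I) = $2,487,327.30 / $302,027.30 = 8.2354.
EPS therefore changes by 8.2354 × (+11.4%) = +93.9%.

+93.9%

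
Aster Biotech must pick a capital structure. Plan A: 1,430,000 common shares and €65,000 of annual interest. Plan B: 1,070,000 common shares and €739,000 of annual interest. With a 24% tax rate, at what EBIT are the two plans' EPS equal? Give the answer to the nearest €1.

€2,742,278

Set EPS_A = EPS_B: (EBIT − €65,000)(1 − 0.24) ÷ 1,430,000 = (EBIT − €739,000)(1 − 0.24) ÷ 1,070,000.
The (1 − t) factor cancels: (EBIT − 65,000) × 1,070,000 = (EBIT − 739,000) × 1,430,000.
EBIT × (1,430,000 − 1,070,000) = 739,000 × 1,430,000 − 65,000 × 1,070,000 = 987,220,000,000, so EBIT = 987,220,000,000 ÷ 360,000 = 2,742,277.78.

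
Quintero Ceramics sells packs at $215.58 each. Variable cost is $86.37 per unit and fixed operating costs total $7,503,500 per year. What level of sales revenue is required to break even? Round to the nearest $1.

Contribution margin per unit = $215.58 − $86.37 = $129.21, a CM ratio of $129.21 ÷ $215.58 = 0.5994.
Break-even revenue = fixed costs × price ÷ CM = $7,503,500 × $215.58 ÷ $129.21 = $12,519,190.

$12,519,190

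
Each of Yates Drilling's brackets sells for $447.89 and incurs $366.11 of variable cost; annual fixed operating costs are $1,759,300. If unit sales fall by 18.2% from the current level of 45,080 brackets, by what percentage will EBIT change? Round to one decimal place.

-34.8%

Contribution at this volume is 45,080 × $81.78 = $3,686,642.40.
Operating income = contribution − fixed costs = $3,686,642.40 − $1,759,300 = $1,927,342.40.
So DOL = total CM / EBIT = $3,686,642.40 / $1,927,342.40 = 1.9128.
So EBIT moves 1.9128 × (-18.2%) = -34.8%.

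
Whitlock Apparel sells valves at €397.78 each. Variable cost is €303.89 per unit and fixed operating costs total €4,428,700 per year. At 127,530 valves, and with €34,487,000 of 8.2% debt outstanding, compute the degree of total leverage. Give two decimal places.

At 127,530 units, contribution = 127,530 × €93.89 = €11,973,791.70.
EBIT = €11,973,791.70 − €4,428,700 = €7,545,091.70. Interest = €2,827,934.00, so EBIT − I = €4,717,157.70.
DCL = contribution ÷ (EBIT − I) = €11,973,791.70 ÷ €4,717,157.70 = 2.5383.

2.54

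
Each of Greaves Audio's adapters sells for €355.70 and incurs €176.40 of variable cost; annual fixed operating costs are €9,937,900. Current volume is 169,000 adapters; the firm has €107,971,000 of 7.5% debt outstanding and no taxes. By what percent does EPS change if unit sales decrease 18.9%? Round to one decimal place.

Contribution at this volume is 169,000 × €179.30 = €30,301,700.00.
Operating income = contribution − fixed costs = €30,301,700.00 − €9,937,900 = €20,363,800.00.
After interest of €8,097,825.00, pre-tax earnings = €12,265,975.00.
Degree of combined leverage = contribution ÷ (EBIT − I) = €30,301,700.00 ÷ €12,265,975.00 = 2.4704.
%ΔEPS = DCL × %ΔSales = 2.4704 × -18.9% = -46.7%.

-46.7%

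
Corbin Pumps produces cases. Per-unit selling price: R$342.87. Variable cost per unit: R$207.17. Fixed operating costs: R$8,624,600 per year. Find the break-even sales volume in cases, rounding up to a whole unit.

Each unit contributes R$342.87 − R$207.17 = R$135.70.
Break-even Q = R$8,624,600 / R$135.70 = 63,556.37 → 63,557 cases.

63,557 cases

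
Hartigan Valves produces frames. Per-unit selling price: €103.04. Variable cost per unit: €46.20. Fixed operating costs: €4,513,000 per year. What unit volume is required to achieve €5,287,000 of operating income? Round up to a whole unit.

172,414 frames

Contribution margin per unit = €103.04 − €46.20 = €56.84.
Required volume = (fixed costs + target profit) ÷ CM = (€4,513,000 + €5,287,000) ÷ €56.84 = 172,413.79, so 172,414 frames.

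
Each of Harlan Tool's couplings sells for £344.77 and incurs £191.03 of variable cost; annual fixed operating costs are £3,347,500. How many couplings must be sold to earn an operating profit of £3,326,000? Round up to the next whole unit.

Each unit contributes £344.77 − £191.03 = £153.74.
Units = (FC + target) / CM = (£3,347,500 + £3,326,000) / £153.74 = 43,407.70, so 43,408 couplings.

43,408 couplings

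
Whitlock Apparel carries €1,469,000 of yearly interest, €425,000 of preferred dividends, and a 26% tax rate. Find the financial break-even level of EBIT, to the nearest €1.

€2,043,324

Grossing the preferred dividend up to pre-tax terms: €425,000 / (1 − 0.26) = €574,324.32.
EPS = 0 when EBIT covers interest plus the pre-tax preferred burden: €1,469,000 + €574,324.32 = €2,043,324.32.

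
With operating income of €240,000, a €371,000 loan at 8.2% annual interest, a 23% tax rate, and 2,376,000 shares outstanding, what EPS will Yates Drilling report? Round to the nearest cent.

€0.07

Interest = €30,422.00, so EBT = €240,000 − €30,422.00 = €209,578.00.
Net income = €209,578.00 × (1 − 0.23) = €161,375.06.
EPS = €161,375.06 ÷ 2,376,000 = €0.07.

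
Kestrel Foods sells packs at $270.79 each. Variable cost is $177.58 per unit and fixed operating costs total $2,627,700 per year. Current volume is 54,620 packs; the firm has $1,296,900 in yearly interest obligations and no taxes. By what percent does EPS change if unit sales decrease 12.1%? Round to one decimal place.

At 54,620 units, contribution = 54,620 × $93.21 = $5,091,130.20.
Subtracting fixed costs: EBIT = $5,091,130.20 − $2,627,700 = $2,463,430.20.
Interest = $1,296,900.00, so EBIT − I = $1,166,530.20.
DCL = total CM / (EBIT − I) = $5,091,130.20 / $1,166,530.20 = 4.3643.
%ΔEPS = DCL × %ΔSales = 4.3643 × -12.1% = -52.8%.

-52.8%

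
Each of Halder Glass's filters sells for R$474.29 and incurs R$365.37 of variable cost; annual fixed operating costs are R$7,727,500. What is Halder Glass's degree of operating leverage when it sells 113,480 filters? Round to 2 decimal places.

2.67

Total contribution margin = 113,480 × R$108.92 = R$12,360,241.60.
Subtracting fixed costs: EBIT = R$12,360,241.60 − R$7,727,500 = R$4,632,741.60.
DOL = contribution ÷ EBIT = R$12,360,241.60 ÷ R$4,632,741.60 = 2.6680.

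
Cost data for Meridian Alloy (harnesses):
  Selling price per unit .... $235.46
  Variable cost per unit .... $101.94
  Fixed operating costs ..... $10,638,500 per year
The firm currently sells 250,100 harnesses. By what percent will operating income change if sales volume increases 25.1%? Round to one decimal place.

+36.8%

Contribution at this volume is 250,100 × $133.52 = $33,393,352.00.
Subtracting fixed costs: EBIT = $33,393,352.00 − $10,638,500 = $22,754,852.00.
So DOL = total CM / EBIT = $33,393,352.00 / $22,754,852.00 = 1.4675.
%ΔEBIT = DOL × %ΔSales = 1.4675 × +25.1% = +36.8%.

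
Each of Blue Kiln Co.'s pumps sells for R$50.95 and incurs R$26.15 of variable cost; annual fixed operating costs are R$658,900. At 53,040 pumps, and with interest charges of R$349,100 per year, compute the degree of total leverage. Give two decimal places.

Contribution at this volume is 53,040 × R$24.80 = R$1,315,392.00.
Operating income = contribution − fixed costs = R$1,315,392.00 − R$658,900 = R$656,492.00. Interest = R$349,100.00.
DOL = R$1,315,392.00 ÷ R$656,492.00 = 2.0037; DFL = R$656,492.00 ÷ R$307,392.00 = 2.1357.
DCL = DOL × DFL = 2.0037 × 2.1357 = 4.2793.

4.28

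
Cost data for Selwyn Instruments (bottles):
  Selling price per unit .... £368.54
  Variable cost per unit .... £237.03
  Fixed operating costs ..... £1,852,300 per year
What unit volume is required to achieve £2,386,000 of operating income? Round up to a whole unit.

Each unit contributes £368.54 − £237.03 = £131.51.
Need Q such that Q × £131.51 − £1,852,300 = £2,386,000, i.e. Q = £4,238,300 / £131.51 = 32,227.97 → 32,228.

32,228 bottles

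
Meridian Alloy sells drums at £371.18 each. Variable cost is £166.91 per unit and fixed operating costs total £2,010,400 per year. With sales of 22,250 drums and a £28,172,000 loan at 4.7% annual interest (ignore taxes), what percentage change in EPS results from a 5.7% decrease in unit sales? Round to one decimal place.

-21.4%

At 22,250 units, contribution = 22,250 × £204.27 = £4,545,007.50.
Subtracting fixed costs: EBIT = £4,545,007.50 − £2,010,400 = £2,534,607.50.
Interest = £1,324,084.00, so EBIT − I = £1,210,523.50.
DCL = total CM / (EBIT − I) = £4,545,007.50 / £1,210,523.50 = 3.7546.
%ΔEPS = DCL × %ΔSales = 3.7546 × -5.7% = -21.4%.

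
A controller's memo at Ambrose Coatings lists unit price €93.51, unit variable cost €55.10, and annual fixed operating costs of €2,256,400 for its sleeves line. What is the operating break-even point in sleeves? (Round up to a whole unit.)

Contribution margin per unit = €93.51 − €55.10 = €38.41.
Break-even volume = fixed costs ÷ CM per unit = €2,256,400 ÷ €38.41 = 58,745.12, so 58,746 sleeves.

58,746 sleeves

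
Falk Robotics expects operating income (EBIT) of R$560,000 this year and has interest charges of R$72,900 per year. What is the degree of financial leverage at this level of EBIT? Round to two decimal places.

1.15

Interest = R$72,900.00.
Degree of financial leverage = EBIT / (EBIT − interest) = R$560,000 / R$487,100.00 = 1.1497.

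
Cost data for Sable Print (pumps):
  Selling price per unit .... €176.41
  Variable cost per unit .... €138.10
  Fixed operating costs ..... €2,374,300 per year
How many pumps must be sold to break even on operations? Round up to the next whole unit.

Contribution margin per unit = €176.41 − €138.10 = €38.31.
Break-even Q = €2,374,300 / €38.31 = 61,975.99 → 61,976 pumps.

61,976 pumps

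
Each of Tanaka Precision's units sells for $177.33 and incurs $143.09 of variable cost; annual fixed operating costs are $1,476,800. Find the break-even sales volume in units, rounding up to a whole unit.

43,131 units

Contribution margin per unit = $177.33 − $143.09 = $34.24.
Units to break even: $1,476,800 ÷ $34.24 = 43,130.84, rounded up to 43,131.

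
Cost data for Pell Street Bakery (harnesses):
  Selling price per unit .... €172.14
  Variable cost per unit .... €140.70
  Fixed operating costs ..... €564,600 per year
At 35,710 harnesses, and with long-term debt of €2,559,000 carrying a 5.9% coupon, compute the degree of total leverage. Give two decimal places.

Total contribution margin = 35,710 × €31.44 = €1,122,722.40.
EBIT = €1,122,722.40 − €564,600 = €558,122.40. Interest = €150,981.00.
DOL = €1,122,722.40 ÷ €558,122.40 = 2.0116; DFL = €558,122.40 ÷ €407,141.40 = 1.3708.
DCL = DOL × DFL = 2.0116 × 1.3708 = 2.7575.

2.76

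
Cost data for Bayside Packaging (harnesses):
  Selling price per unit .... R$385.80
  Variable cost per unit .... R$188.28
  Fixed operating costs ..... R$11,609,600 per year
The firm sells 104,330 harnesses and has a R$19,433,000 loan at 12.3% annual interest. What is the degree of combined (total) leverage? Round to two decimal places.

At 104,330 units, contribution = 104,330 × R$197.52 = R$20,607,261.60.
Operating income = contribution − fixed costs = R$20,607,261.60 − R$11,609,600 = R$8,997,661.60. Interest = R$2,390,259.00, so EBIT − I = R$6,607,402.60.
Degree of total leverage = total CM / (EBIT − interest) = R$20,607,261.60 / R$6,607,402.60 = 3.1188.

3.12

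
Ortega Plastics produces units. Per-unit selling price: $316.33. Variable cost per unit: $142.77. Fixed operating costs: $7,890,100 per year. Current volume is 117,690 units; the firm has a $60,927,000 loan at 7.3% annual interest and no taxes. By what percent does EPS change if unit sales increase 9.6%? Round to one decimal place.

+24.2%

Contribution at this volume is 117,690 × $173.56 = $20,426,276.40.
Subtracting fixed costs: EBIT = $20,426,276.40 − $7,890,100 = $12,536,176.40.
Interest = $4,447,671.00, so EBIT − I = $8,088,505.40.
Degree of combined leverage = contribution ÷ (EBIT − I) = $20,426,276.40 ÷ $8,088,505.40 = 2.5253.
%ΔEPS = DCL × %ΔSales = 2.5253 × +9.6% = +24.2%.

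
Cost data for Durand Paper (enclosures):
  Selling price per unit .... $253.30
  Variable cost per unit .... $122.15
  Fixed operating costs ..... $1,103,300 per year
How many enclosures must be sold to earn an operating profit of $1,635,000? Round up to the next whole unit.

Contribution margin per unit = $253.30 − $122.15 = $131.15.
Units = (FC + target) / CM = ($1,103,300 + $1,635,000) / $131.15 = 20,879.15, so 20,880 enclosures.

20,880 enclosures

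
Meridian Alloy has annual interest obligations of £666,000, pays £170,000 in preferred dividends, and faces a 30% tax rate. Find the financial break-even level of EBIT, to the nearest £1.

Preferred dividends are paid after tax, so their pre-tax equivalent is £170,000 ÷ (1 − 0.30) = £242,857.14.
Financial break-even EBIT = interest + D_p ÷ (1 − t) = £666,000 + £242,857.14 = £908,857.14.

£908,857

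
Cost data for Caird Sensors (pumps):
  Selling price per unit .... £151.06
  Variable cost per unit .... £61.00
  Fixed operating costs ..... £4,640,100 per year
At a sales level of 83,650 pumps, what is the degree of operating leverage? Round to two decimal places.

Total contribution margin = 83,650 × £90.06 = £7,533,519.00.
EBIT = £7,533,519.00 − £4,640,100 = £2,893,419.00.
DOL = contribution ÷ EBIT = £7,533,519.00 ÷ £2,893,419.00 = 2.6037.

2.60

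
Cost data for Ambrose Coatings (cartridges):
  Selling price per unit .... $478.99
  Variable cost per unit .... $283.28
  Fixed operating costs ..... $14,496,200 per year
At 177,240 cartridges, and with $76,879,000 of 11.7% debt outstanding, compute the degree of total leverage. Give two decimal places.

3.10

At 177,240 units, contribution = 177,240 × $195.71 = $34,687,640.40.
EBIT = $34,687,640.40 − $14,496,200 = $20,191,440.40. Interest = $8,994,843.00.
DOL = $34,687,640.40 ÷ $20,191,440.40 = 1.7179; DFL = $20,191,440.40 ÷ $11,196,597.40 = 1.8034.
DCL = DOL × DFL = 1.7179 × 1.8034 = 3.0981.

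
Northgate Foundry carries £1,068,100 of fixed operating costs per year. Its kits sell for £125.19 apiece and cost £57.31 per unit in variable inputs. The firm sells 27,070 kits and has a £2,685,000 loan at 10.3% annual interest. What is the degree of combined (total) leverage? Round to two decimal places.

At 27,070 units, contribution = 27,070 × £67.88 = £1,837,511.60.
Operating income = contribution − fixed costs = £1,837,511.60 − £1,068,100 = £769,411.60. Interest = £276,555.00.
DOL = £1,837,511.60 ÷ £769,411.60 = 2.3882; DFL = £769,411.60 ÷ £492,856.60 = 1.5611.
DCL = DOL × DFL = 2.3882 × 1.5611 = 3.7282.

3.73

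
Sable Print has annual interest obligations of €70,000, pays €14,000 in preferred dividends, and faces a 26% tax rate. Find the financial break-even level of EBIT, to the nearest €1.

Grossing the preferred dividend up to pre-tax terms: €14,000 / (1 − 0.26) = €18,918.92.
Financial break-even EBIT = interest + D_p ÷ (1 − t) = €70,000 + €18,918.92 = €88,918.92.

€88,919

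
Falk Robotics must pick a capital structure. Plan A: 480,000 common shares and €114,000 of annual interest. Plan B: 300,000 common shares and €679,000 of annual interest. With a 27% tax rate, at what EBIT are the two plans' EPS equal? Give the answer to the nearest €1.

€1,620,667

At indifference, (EBIT − 114,000)(1 − t)/480,000 = (EBIT − 679,000)(1 − t)/300,000.
Cancelling (1 − t) and cross-multiplying: 300,000·(EBIT − 114,000) = 480,000·(EBIT − 679,000).
Solving, EBIT = (679,000·480,000 − 114,000·300,000) / (480,000 − 300,000) = 291,720,000,000 / 180,000 = 1,620,666.67.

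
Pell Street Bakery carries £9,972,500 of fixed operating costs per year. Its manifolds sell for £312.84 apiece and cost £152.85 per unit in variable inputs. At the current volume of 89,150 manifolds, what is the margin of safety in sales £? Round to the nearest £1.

Contribution margin per unit = £312.84 − £152.85 = £159.99. Break-even units = £9,972,500 ÷ £159.99 = 62,332.02; break-even revenue = 62,332.02 × £312.84 = £19,499,949.37.
Actual sales revenue = 89,150 × £312.84 = £27,889,686.00.
Margin of safety = £27,889,686.00 − £19,499,949.37 = £8,389,737.

£8,389,737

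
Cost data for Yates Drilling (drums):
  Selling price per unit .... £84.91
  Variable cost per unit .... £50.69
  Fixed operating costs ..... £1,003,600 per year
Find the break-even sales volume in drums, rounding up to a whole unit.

Unit CM = price − variable cost = £84.91 − £50.69 = £34.22.
Units to break even: £1,003,600 ÷ £34.22 = 29,327.88, rounded up to 29,328.

29,328 drums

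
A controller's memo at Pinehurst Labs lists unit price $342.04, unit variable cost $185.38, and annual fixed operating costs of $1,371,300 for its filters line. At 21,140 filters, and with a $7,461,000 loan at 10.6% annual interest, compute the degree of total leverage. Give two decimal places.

2.88

Total contribution margin = 21,140 × $156.66 = $3,311,792.40.
Subtracting fixed costs: EBIT = $3,311,792.40 − $1,371,300 = $1,940,492.40. Interest = $790,866.00.
DOL = $3,311,792.40 ÷ $1,940,492.40 = 1.7067; DFL = $1,940,492.40 ÷ $1,149,626.40 = 1.6879.
DCL = DOL × DFL = 1.7067 × 1.6879 = 2.8807.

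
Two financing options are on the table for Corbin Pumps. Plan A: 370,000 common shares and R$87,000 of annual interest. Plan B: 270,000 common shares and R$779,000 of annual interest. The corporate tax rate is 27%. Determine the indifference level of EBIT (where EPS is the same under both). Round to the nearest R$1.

R$2,647,400

Set EPS_A = EPS_B: (EBIT − R$87,000)(1 − 0.27) ÷ 370,000 = (EBIT − R$779,000)(1 − 0.27) ÷ 270,000.
The (1 − t) factor cancels: (EBIT − 87,000) × 270,000 = (EBIT − 779,000) × 370,000.
EBIT × (370,000 − 270,000) = 779,000 × 370,000 − 87,000 × 270,000 = 264,740,000,000, so EBIT = 264,740,000,000 ÷ 100,000 = 2,647,400.00.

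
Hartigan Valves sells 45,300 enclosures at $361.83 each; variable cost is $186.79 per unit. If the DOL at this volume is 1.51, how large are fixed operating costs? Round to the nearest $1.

Total contribution margin = 45,300 × $175.04 = $7,929,312.00.
Since DOL = CM ÷ EBIT, EBIT = $7,929,312.00 ÷ 1.51 = $5,251,200.00.
And FC = contribution − EBIT = $7,929,312.00 − $5,251,200.00 = $2,678,112.

$2,678,112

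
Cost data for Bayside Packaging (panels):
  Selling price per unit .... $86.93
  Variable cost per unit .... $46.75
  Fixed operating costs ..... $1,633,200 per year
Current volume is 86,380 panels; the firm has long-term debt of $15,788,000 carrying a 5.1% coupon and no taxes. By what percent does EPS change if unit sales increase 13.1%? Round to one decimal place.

Contribution at this volume is 86,380 × $40.18 = $3,470,748.40.
EBIT = $3,470,748.40 − $1,633,200 = $1,837,548.40.
Interest = $805,188.00, so EBIT − I = $1,032,360.40.
DCL = total CM / (EBIT − I) = $3,470,748.40 / $1,032,360.40 = 3.3620.
%ΔEPS = DCL × %ΔSales = 3.3620 × +13.1% = +44.0%.

+44.0%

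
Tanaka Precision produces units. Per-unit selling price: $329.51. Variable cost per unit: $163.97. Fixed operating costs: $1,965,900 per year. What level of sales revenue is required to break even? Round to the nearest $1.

$3,913,155

CM per unit = $329.51 − $163.97 = $165.54; CM ratio = $165.54 / $329.51 = 0.5024.
Break-even sales = FC ÷ CM ratio = $1,965,900 × $329.51 / $165.54 = $3,913,155.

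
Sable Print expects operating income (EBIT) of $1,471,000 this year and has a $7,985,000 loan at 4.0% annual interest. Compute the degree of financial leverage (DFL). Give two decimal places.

1.28

Interest = $319,400.00.
Degree of financial leverage = EBIT / (EBIT − interest) = $1,471,000 / $1,151,600.00 = 1.2774.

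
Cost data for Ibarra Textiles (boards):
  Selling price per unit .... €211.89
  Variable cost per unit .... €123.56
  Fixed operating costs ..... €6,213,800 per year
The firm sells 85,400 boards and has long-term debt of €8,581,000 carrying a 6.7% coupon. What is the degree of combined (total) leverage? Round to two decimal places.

10.00

At 85,400 units, contribution = 85,400 × €88.33 = €7,543,382.00.
EBIT = €7,543,382.00 − €6,213,800 = €1,329,582.00. Interest = €574,927.00.
DOL = €7,543,382.00 ÷ €1,329,582.00 = 5.6735; DFL = €1,329,582.00 ÷ €754,655.00 = 1.7618.
DCL = DOL × DFL = 5.6735 × 1.7618 = 9.9956.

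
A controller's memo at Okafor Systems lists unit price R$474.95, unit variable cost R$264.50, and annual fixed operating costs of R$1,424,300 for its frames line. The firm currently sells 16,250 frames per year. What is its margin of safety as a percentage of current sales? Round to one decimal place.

Each unit contributes R$474.95 − R$264.50 = R$210.45. Break-even units = R$1,424,300 ÷ R$210.45 = 6,767.88; break-even revenue = 6,767.88 × R$474.95 = R$3,214,403.83.
Current sales = 16,250 × R$474.95 = R$7,717,937.50.
Margin of safety = (R$7,717,937.50 − R$3,214,403.83) ÷ R$7,717,937.50 = 58.4%.

58.4%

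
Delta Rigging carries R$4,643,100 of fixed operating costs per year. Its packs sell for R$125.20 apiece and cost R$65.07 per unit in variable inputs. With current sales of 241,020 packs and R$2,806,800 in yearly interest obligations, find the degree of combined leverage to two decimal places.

2.06

Contribution at this volume is 241,020 × R$60.13 = R$14,492,532.60.
EBIT = R$14,492,532.60 − R$4,643,100 = R$9,849,432.60. Interest = R$2,806,800.00, so EBIT − I = R$7,042,632.60.
DCL = contribution ÷ (EBIT − I) = R$14,492,532.60 ÷ R$7,042,632.60 = 2.0578.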